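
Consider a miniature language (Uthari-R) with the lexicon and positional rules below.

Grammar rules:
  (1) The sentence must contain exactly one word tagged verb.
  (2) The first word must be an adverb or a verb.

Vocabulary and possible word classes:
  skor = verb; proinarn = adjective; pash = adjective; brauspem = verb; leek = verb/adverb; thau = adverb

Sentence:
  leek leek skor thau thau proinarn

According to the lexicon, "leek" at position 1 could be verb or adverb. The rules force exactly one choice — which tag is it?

adverb

Candidates per position — 1:leek {verb,adverb}; 2:leek {verb,adverb}; 3:skor {verb}; 4:thau {adverb}; 5:thau {adverb}; 6:proinarn {adjective}.
If word 1 were verb, no tagging could satisfy rule 1; so word 1 is adverb.
If word 2 were verb, no tagging could satisfy rule 1; so word 2 is adverb.
So the tagging must be: adverb adverb verb adverb adverb adjective.
Verifying each rule — rule 1 holds; rule 2 holds.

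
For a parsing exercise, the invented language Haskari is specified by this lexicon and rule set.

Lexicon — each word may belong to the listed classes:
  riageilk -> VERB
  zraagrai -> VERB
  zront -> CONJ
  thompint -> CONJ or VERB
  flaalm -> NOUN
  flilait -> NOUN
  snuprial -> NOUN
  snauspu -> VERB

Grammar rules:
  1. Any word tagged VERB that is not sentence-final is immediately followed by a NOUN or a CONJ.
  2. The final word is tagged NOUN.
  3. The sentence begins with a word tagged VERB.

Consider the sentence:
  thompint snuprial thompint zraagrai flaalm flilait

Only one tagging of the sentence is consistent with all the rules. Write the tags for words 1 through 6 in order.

VERB NOUN CONJ VERB NOUN NOUN

Candidates per position — 1:thompint {CONJ,VERB}; 2:snuprial {NOUN}; 3:thompint {CONJ,VERB}; 4:zraagrai {VERB}; 5:flaalm {NOUN}; 6:flilait {NOUN}.
If word 1 were CONJ, no tagging could satisfy rule 3; so word 1 is VERB.
If word 3 were VERB, no tagging could satisfy rule 1; so word 3 is CONJ.
So the tagging must be: VERB NOUN CONJ VERB NOUN NOUN.
Checking: rule 1 holds; rule 2 holds; rule 3 holds.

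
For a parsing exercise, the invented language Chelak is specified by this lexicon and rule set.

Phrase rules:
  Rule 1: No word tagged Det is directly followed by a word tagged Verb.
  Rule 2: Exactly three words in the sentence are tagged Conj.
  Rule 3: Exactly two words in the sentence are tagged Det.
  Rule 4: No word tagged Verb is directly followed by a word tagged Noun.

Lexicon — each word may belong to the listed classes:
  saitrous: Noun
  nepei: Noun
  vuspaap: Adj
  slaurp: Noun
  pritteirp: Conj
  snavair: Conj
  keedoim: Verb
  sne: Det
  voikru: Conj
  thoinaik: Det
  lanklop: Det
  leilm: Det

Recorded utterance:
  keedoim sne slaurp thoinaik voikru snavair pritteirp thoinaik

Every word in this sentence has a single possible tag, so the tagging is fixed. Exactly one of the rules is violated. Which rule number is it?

Fixed tagging: Verb Det Noun Det Conj Conj Conj Det.
Checking each rule: R1 pass, R2 pass, R3 fail, R4 pass.
Only rule 3 fails.

3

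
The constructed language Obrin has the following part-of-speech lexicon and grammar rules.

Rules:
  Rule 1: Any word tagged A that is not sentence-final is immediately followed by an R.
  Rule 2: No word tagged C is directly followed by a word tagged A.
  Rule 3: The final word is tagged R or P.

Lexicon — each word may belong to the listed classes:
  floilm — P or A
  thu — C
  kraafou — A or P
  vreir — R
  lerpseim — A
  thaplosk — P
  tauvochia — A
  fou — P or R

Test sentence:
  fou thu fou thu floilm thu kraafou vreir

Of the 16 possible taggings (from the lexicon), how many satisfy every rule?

Candidates per position — 1:fou {P,R}; 2:thu {C}; 3:fou {P,R}; 4:thu {C}; 5:floilm {P,A}; 6:thu {C}; 7:kraafou {A,P}; 8:vreir {R}.
There are 16 candidate sequences in total.
The sequences that satisfy every rule: P C P C P C P R; P C R C P C P R; R C P C P C P R; R C R C P C P R.
Count = 4.

4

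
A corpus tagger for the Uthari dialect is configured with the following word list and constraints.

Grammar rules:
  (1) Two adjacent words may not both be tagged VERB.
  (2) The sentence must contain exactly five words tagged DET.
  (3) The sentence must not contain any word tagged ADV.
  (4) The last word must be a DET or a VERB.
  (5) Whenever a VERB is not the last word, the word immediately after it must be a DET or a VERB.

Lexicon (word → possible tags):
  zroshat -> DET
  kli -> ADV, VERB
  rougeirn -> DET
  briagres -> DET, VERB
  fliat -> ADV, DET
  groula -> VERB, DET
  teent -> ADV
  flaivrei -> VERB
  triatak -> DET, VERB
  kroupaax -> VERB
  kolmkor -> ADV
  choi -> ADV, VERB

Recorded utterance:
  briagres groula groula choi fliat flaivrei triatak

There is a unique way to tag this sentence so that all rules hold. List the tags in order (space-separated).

DET DET DET VERB DET VERB DET

Candidates per position — 1:briagres {DET,VERB}; 2:groula {VERB,DET}; 3:groula {VERB,DET}; 4:choi {ADV,VERB}; 5:fliat {ADV,DET}; 6:flaivrei {VERB}; 7:triatak {DET,VERB}.
Position 1: tagging it VERB would leave rule 2 unsatisfiable, so it must be DET.
Position 2: tagging it VERB would leave rule 2 unsatisfiable, so it must be DET.
Position 3: tagging it VERB would leave rule 2 unsatisfiable, so it must be DET.
Position 4: tagging it ADV would leave rule 3 unsatisfiable, so it must be VERB.
Position 5: tagging it ADV would leave rule 2 unsatisfiable, so it must be DET.
Position 7: tagging it VERB would leave rule 1 unsatisfiable, so it must be DET.
That leaves exactly one tagging: DET DET DET VERB DET VERB DET.
Rule-by-rule: rule 1 satisfied; rule 2 satisfied; rule 3 satisfied; rule 4 satisfied; rule 5 satisfied.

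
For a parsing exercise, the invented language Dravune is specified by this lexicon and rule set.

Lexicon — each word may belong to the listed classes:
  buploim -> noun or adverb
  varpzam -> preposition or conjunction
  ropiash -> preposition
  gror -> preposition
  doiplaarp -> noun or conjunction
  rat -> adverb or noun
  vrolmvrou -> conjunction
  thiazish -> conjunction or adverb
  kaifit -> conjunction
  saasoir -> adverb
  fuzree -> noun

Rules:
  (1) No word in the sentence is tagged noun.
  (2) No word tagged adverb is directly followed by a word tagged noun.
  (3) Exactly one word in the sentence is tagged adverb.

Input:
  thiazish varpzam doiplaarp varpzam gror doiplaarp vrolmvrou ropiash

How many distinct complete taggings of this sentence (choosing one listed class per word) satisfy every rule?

4

Candidates per position — 1:thiazish {conjunction,adverb}; 2:varpzam {preposition,conjunction}; 3:doiplaarp {noun,conjunction}; 4:varpzam {preposition,conjunction}; 5:gror {preposition}; 6:doiplaarp {noun,conjunction}; 7:vrolmvrou {conjunction}; 8:ropiash {preposition}.
There are 32 candidate sequences in total.
The sequences that satisfy every rule: adverb preposition conjunction preposition preposition conjunction conjunction preposition; adverb preposition conjunction conjunction preposition conjunction conjunction preposition; adverb conjunction conjunction preposition preposition conjunction conjunction preposition; adverb conjunction conjunction conjunction preposition conjunction conjunction preposition.
Count = 4.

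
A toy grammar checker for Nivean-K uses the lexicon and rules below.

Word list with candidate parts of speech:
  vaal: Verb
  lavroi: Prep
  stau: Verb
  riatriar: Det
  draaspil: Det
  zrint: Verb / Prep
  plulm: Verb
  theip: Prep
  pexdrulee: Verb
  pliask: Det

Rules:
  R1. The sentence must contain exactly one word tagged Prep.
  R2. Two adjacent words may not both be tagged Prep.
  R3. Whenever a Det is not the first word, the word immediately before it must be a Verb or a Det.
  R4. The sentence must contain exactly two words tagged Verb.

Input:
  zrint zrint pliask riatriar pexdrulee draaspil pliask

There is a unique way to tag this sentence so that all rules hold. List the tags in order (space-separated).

Candidates per position — 1:zrint {Verb,Prep}; 2:zrint {Verb,Prep}; 3:pliask {Det}; 4:riatriar {Det}; 5:pexdrulee {Verb}; 6:draaspil {Det}; 7:pliask {Det}.
At position 2, choosing Prep makes rule 3 impossible to satisfy; hence Verb.
At position 1, choosing Verb makes rule 1 impossible to satisfy; hence Prep.
The unique satisfying tagging is: Prep Verb Det Det Verb Det Det.
Rule-by-rule: rule 1 satisfied; rule 2 satisfied; rule 3 satisfied; rule 4 satisfied.

Prep Verb Det Det Verb Det Det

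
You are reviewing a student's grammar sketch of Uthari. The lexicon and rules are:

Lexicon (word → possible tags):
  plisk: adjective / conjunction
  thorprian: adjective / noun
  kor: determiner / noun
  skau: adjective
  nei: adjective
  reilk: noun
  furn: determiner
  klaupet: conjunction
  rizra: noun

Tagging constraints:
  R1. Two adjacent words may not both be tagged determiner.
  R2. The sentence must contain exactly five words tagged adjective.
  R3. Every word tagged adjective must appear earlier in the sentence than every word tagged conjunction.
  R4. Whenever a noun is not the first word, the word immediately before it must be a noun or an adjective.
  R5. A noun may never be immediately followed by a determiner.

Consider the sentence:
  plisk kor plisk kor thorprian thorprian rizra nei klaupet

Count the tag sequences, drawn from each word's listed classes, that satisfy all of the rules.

4

Candidates per position — 1:plisk {adjective,conjunction}; 2:kor {determiner,noun}; 3:plisk {adjective,conjunction}; 4:kor {determiner,noun}; 5:thorprian {adjective,noun}; 6:thorprian {adjective,noun}; 7:rizra {noun}; 8:nei {adjective}; 9:klaupet {conjunction}.
There are 64 candidate sequences in total.
The sequences that satisfy every rule: adjective determiner adjective determiner adjective adjective noun adjective conjunction; adjective determiner adjective noun adjective adjective noun adjective conjunction; adjective noun adjective determiner adjective adjective noun adjective conjunction; adjective noun adjective noun adjective adjective noun adjective conjunction.
Count = 4.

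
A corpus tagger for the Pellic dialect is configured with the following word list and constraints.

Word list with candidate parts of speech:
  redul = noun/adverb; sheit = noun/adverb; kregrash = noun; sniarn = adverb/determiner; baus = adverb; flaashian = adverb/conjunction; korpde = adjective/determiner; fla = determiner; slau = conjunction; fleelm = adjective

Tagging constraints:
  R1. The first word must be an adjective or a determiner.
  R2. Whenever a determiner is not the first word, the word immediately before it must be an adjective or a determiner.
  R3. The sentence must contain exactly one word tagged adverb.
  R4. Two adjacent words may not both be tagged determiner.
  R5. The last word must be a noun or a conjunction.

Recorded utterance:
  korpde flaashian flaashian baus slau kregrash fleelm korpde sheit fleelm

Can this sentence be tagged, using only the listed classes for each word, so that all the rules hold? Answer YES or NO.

Candidates per position — 1:korpde {adjective,determiner}; 2:flaashian {adverb,conjunction}; 3:flaashian {adverb,conjunction}; 4:baus {adverb}; 5:slau {conjunction}; 6:kregrash {noun}; 7:fleelm {adjective}; 8:korpde {adjective,determiner}; 9:sheit {noun,adverb}; 10:fleelm {adjective}.
Rule 5 cannot be satisfied by any choice of tags from the lexicon.
So there is no consistent tagging.

NO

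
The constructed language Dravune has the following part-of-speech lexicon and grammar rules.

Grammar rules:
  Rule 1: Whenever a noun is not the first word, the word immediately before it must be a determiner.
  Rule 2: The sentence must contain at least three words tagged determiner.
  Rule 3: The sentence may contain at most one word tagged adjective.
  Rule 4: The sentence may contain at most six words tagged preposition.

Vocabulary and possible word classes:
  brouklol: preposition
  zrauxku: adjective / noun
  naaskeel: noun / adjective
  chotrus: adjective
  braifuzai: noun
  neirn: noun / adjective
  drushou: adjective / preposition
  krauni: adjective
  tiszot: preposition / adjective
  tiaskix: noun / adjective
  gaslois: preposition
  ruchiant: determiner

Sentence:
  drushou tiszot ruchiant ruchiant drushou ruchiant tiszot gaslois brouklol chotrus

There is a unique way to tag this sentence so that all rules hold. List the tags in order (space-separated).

preposition preposition determiner determiner preposition determiner preposition preposition preposition adjective

Candidates per position — 1:drushou {adjective,preposition}; 2:tiszot {preposition,adjective}; 3:ruchiant {determiner}; 4:ruchiant {determiner}; 5:drushou {adjective,preposition}; 6:ruchiant {determiner}; 7:tiszot {preposition,adjective}; 8:gaslois {preposition}; 9:brouklol {preposition}; 10:chotrus {adjective}.
Position 1: tagging it adjective would leave rule 3 unsatisfiable, so it must be preposition.
Position 2: tagging it adjective would leave rule 3 unsatisfiable, so it must be preposition.
Position 5: tagging it adjective would leave rule 3 unsatisfiable, so it must be preposition.
Position 7: tagging it adjective would leave rule 3 unsatisfiable, so it must be preposition.
The only consistent sequence is: preposition preposition determiner determiner preposition determiner preposition preposition preposition adjective.
Rule-by-rule: rule 1 ok; rule 2 ok; rule 3 ok; rule 4 ok.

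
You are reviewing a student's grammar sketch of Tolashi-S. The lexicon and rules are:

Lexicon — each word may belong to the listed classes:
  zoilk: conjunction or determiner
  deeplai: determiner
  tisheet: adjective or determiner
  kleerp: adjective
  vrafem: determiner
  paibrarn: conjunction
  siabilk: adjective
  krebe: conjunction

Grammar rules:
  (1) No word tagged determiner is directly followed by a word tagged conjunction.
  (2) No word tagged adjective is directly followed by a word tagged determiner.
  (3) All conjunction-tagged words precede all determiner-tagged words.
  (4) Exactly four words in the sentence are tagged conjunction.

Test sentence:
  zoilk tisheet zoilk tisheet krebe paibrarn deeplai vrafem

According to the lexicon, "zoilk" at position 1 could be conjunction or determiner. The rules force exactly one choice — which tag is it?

conjunction

Candidates per position — 1:zoilk {conjunction,determiner}; 2:tisheet {adjective,determiner}; 3:zoilk {conjunction,determiner}; 4:tisheet {adjective,determiner}; 5:krebe {conjunction}; 6:paibrarn {conjunction}; 7:deeplai {determiner}; 8:vrafem {determiner}.
Position 1: determiner is ruled out by rule 3; that leaves conjunction.
Position 2: determiner is ruled out by rule 3; that leaves adjective.
Position 3: determiner is ruled out by rule 2; that leaves conjunction.
Position 4: determiner is ruled out by rule 1; that leaves adjective.
The unique satisfying tagging is: conjunction adjective conjunction adjective conjunction conjunction determiner determiner.
Rule-by-rule: rule 1 holds; rule 2 holds; rule 3 holds; rule 4 holds.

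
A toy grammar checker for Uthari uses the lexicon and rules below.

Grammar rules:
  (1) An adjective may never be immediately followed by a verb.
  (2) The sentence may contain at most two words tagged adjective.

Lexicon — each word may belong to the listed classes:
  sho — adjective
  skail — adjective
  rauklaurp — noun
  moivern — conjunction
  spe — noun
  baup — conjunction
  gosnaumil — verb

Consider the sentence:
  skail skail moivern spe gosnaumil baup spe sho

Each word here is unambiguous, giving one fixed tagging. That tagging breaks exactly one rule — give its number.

2

Fixed tagging: adjective adjective conjunction noun verb conjunction noun adjective.
Applying the rules: R1 pass, R2 fail.
Only rule 2 fails.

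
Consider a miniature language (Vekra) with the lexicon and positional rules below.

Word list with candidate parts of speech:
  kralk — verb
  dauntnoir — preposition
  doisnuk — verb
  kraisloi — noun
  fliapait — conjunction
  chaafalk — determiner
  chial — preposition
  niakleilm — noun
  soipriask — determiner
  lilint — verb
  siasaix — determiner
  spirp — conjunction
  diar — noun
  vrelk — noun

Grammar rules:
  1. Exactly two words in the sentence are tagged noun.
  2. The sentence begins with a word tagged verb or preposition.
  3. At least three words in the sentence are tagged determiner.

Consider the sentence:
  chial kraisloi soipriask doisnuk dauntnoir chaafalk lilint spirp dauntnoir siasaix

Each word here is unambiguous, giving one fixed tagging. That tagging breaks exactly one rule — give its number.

Fixed tagging: preposition noun determiner verb preposition determiner verb conjunction preposition determiner.
Applying the rules: R1 ✗, R2 ✓, R3 ✓.
Only rule 1 fails.

1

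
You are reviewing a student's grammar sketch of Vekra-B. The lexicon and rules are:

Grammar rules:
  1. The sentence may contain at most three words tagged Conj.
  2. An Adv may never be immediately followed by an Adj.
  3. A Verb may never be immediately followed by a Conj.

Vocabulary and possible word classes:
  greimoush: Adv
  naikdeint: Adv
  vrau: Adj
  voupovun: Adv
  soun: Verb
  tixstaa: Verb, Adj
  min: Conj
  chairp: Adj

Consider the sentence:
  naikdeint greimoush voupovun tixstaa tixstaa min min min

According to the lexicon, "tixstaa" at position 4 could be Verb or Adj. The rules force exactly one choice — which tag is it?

Verb

Candidates per position — 1:naikdeint {Adv}; 2:greimoush {Adv}; 3:voupovun {Adv}; 4:tixstaa {Verb,Adj}; 5:tixstaa {Verb,Adj}; 6:min {Conj}; 7:min {Conj}; 8:min {Conj}.
Word 4 cannot be Adj — rule 2 would then fail for every completion. It is Verb.
Word 5 cannot be Verb — rule 3 would then fail for every completion. It is Adj.
So the tagging must be: Adv Adv Adv Verb Adj Conj Conj Conj.
Checking: rule 1 ✓; rule 2 ✓; rule 3 ✓.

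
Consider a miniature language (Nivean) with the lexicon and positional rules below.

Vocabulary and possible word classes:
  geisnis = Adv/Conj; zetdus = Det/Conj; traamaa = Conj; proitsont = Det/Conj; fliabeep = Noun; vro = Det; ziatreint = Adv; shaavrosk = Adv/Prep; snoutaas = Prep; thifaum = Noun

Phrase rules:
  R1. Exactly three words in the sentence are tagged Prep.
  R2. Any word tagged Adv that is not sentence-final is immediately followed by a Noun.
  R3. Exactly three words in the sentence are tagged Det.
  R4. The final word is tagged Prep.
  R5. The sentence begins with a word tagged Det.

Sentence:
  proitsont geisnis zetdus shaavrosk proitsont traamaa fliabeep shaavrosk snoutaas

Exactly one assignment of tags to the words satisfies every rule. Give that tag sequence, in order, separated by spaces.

Det Conj Det Prep Det Conj Noun Prep Prep

Candidates per position — 1:proitsont {Det,Conj}; 2:geisnis {Adv,Conj}; 3:zetdus {Det,Conj}; 4:shaavrosk {Adv,Prep}; 5:proitsont {Det,Conj}; 6:traamaa {Conj}; 7:fliabeep {Noun}; 8:shaavrosk {Adv,Prep}; 9:snoutaas {Prep}.
Position 1: Conj is ruled out by rule 3; that leaves Det.
Position 2: Adv is ruled out by rule 2; that leaves Conj.
Position 3: Conj is ruled out by rule 3; that leaves Det.
Position 4: Adv is ruled out by rule 1; that leaves Prep.
Position 5: Conj is ruled out by rule 3; that leaves Det.
Position 8: Adv is ruled out by rule 1; that leaves Prep.
The unique satisfying tagging is: Det Conj Det Prep Det Conj Noun Prep Prep.
Check: rule 1 holds; rule 2 holds; rule 3 holds; rule 4 holds; rule 5 holds.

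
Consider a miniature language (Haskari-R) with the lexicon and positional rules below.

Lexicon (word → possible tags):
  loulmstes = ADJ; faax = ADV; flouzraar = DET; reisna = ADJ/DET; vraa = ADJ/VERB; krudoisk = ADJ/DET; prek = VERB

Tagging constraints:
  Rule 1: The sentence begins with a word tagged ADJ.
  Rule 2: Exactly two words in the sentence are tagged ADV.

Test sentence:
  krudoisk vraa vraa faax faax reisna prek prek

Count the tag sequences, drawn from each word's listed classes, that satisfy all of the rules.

Candidates per position — 1:krudoisk {ADJ,DET}; 2:vraa {ADJ,VERB}; 3:vraa {ADJ,VERB}; 4:faax {ADV}; 5:faax {ADV}; 6:reisna {ADJ,DET}; 7:prek {VERB}; 8:prek {VERB}.
There are 16 candidate sequences in total.
Checking each against the rules leaves 8 sequences.
Count = 8.

8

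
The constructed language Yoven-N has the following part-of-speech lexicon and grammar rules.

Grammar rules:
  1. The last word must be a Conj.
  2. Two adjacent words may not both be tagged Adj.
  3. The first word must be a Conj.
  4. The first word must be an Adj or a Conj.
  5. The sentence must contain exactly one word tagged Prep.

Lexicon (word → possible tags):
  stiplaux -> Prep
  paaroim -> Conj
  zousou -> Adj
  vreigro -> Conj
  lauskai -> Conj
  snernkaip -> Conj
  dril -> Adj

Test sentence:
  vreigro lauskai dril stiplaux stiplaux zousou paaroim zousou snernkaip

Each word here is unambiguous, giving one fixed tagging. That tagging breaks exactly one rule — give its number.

5

Fixed tagging: Conj Conj Adj Prep Prep Adj Conj Adj Conj.
Rule check: R1 holds, R2 holds, R3 holds, R4 holds, R5 violated.
Only rule 5 fails.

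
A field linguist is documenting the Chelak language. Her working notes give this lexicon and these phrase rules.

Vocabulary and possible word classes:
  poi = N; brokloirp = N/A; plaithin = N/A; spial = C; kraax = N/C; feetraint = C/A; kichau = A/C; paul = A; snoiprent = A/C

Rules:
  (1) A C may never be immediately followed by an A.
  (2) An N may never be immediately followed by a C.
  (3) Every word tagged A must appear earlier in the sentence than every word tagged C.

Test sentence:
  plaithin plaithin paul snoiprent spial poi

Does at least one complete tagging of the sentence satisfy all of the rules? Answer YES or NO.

YES

Candidates per position — 1:plaithin {N,A}; 2:plaithin {N,A}; 3:paul {A}; 4:snoiprent {A,C}; 5:spial {C}; 6:poi {N}.
One satisfying assignment: N A A C C N.
Check: rule 1 ✓; rule 2 ✓; rule 3 ✓.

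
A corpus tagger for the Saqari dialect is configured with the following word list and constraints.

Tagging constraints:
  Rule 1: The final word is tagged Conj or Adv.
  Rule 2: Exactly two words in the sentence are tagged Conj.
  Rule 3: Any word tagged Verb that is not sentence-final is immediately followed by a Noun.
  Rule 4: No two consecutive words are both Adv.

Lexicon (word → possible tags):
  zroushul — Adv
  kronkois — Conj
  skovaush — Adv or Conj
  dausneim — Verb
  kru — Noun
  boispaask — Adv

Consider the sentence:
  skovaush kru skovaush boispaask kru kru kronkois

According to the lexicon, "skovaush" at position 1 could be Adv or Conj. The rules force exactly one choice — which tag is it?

Adv

Candidates per position — 1:skovaush {Adv,Conj}; 2:kru {Noun}; 3:skovaush {Adv,Conj}; 4:boispaask {Adv}; 5:kru {Noun}; 6:kru {Noun}; 7:kronkois {Conj}.
If word 3 were Adv, no tagging could satisfy rule 4; so word 3 is Conj.
If word 1 were Conj, no tagging could satisfy rule 2; so word 1 is Adv.
That leaves exactly one tagging: Adv Noun Conj Adv Noun Noun Conj.
Checking: rule 1 holds; rule 2 holds; rule 3 holds; rule 4 holds.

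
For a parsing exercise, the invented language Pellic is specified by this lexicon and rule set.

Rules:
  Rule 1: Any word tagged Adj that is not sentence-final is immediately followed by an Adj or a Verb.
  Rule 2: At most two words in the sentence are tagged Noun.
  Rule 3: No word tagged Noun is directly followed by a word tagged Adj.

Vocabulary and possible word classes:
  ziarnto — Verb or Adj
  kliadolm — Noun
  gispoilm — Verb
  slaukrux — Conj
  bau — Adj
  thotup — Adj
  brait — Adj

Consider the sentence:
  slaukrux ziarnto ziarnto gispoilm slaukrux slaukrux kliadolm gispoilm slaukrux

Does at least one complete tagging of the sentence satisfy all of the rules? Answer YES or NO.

Candidates per position — 1:slaukrux {Conj}; 2:ziarnto {Verb,Adj}; 3:ziarnto {Verb,Adj}; 4:gispoilm {Verb}; 5:slaukrux {Conj}; 6:slaukrux {Conj}; 7:kliadolm {Noun}; 8:gispoilm {Verb}; 9:slaukrux {Conj}.
One satisfying assignment: Conj Adj Verb Verb Conj Conj Noun Verb Conj.
Verifying each rule — rule 1 ✓; rule 2 ✓; rule 3 ✓.

YES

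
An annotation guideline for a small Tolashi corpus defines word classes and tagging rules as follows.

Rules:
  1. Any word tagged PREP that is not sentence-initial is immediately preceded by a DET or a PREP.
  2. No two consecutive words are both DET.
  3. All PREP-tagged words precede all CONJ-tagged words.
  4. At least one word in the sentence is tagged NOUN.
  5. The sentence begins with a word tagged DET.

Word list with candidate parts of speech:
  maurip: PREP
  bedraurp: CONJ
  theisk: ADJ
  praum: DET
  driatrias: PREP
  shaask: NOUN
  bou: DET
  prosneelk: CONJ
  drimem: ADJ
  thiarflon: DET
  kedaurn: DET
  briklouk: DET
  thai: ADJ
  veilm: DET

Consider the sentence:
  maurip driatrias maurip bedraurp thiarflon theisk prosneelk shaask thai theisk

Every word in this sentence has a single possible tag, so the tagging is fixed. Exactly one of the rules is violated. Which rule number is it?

Fixed tagging: PREP PREP PREP CONJ DET ADJ CONJ NOUN ADJ ADJ.
Applying the rules: R1 holds, R2 holds, R3 holds, R4 holds, R5 violated.
Only rule 5 fails.

5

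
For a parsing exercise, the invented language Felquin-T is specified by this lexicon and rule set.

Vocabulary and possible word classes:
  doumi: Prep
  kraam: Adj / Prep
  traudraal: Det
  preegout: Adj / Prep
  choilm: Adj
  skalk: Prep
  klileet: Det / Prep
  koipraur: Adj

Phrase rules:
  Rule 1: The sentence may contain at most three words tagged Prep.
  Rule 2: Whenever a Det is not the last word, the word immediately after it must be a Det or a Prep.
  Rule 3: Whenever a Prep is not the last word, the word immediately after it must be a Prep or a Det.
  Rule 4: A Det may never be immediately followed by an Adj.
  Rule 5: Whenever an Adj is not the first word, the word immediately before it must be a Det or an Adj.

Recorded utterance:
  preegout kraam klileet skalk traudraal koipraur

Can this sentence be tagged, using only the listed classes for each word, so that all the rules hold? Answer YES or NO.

Candidates per position — 1:preegout {Adj,Prep}; 2:kraam {Adj,Prep}; 3:klileet {Det,Prep}; 4:skalk {Prep}; 5:traudraal {Det}; 6:koipraur {Adj}.
Rule 2 cannot be satisfied by any choice of tags from the lexicon.
So there is no consistent tagging.

NO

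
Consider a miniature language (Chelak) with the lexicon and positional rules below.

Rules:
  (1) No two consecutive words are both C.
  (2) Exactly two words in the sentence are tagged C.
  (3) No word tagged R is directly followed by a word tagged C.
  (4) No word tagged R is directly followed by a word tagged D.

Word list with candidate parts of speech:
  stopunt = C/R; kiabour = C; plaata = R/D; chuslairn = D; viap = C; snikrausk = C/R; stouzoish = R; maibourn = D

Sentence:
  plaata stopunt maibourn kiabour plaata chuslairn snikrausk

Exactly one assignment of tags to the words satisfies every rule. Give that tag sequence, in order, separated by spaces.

D C D C D D R

Candidates per position — 1:plaata {R,D}; 2:stopunt {C,R}; 3:maibourn {D}; 4:kiabour {C}; 5:plaata {R,D}; 6:chuslairn {D}; 7:snikrausk {C,R}.
At position 2, choosing R makes rule 4 impossible to satisfy; hence C.
At position 5, choosing R makes rule 4 impossible to satisfy; hence D.
At position 7, choosing C makes rule 2 impossible to satisfy; hence R.
At position 1, choosing R makes rule 3 impossible to satisfy; hence D.
The only consistent sequence is: D C D C D D R.
Checking: rule 1 ok; rule 2 ok; rule 3 ok; rule 4 ok.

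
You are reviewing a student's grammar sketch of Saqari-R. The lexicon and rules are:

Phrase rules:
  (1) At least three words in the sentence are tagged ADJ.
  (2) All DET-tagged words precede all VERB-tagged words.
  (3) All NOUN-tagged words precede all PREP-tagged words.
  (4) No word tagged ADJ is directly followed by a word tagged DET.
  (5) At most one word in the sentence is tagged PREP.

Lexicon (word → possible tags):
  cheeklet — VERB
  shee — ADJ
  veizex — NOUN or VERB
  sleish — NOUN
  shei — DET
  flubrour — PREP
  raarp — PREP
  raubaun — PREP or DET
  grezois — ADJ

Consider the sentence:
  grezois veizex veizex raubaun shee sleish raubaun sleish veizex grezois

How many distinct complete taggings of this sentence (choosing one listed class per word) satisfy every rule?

Candidates per position — 1:grezois {ADJ}; 2:veizex {NOUN,VERB}; 3:veizex {NOUN,VERB}; 4:raubaun {PREP,DET}; 5:shee {ADJ}; 6:sleish {NOUN}; 7:raubaun {PREP,DET}; 8:sleish {NOUN}; 9:veizex {NOUN,VERB}; 10:grezois {ADJ}.
There are 32 candidate sequences in total.
The sequences that satisfy every rule: ADJ NOUN NOUN DET ADJ NOUN DET NOUN NOUN ADJ; ADJ NOUN NOUN DET ADJ NOUN DET NOUN VERB ADJ.
Count = 2.

2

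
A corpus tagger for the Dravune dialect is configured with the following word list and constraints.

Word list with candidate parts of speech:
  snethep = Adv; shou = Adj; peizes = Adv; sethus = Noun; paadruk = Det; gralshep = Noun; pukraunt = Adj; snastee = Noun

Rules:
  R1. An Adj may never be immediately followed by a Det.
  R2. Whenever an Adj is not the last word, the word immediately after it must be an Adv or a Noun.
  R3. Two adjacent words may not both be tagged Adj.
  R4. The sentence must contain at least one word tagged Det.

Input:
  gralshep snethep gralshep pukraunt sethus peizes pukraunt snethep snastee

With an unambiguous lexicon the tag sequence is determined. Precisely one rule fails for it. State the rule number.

4

Fixed tagging: Noun Adv Noun Adj Noun Adv Adj Adv Noun.
Applying the rules: R1 ok, R2 ok, R3 ok, R4 fails.
Only rule 4 fails.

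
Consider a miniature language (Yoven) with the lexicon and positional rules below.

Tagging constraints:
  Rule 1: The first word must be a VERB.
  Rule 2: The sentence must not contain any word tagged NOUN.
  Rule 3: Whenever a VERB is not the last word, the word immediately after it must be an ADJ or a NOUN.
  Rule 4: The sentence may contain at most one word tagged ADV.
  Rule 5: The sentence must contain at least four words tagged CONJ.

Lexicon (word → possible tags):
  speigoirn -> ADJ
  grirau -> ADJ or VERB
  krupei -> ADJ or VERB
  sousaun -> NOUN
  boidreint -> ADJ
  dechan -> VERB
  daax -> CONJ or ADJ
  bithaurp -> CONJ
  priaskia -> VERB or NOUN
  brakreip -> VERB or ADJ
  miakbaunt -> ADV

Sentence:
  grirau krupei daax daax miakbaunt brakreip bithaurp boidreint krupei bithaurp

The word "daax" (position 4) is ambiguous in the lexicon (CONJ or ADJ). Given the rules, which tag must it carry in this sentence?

Candidates per position — 1:grirau {ADJ,VERB}; 2:krupei {ADJ,VERB}; 3:daax {CONJ,ADJ}; 4:daax {CONJ,ADJ}; 5:miakbaunt {ADV}; 6:brakreip {VERB,ADJ}; 7:bithaurp {CONJ}; 8:boidreint {ADJ}; 9:krupei {ADJ,VERB}; 10:bithaurp {CONJ}.
Word 1 cannot be ADJ — rule 1 would then fail for every completion. It is VERB.
Word 2 cannot be VERB — rule 3 would then fail for every completion. It is ADJ.
Word 3 cannot be ADJ — rule 5 would then fail for every completion. It is CONJ.
Word 4 cannot be ADJ — rule 5 would then fail for every completion. It is CONJ.
Word 6 cannot be VERB — rule 3 would then fail for every completion. It is ADJ.
Word 9 cannot be VERB — rule 3 would then fail for every completion. It is ADJ.
So the tagging must be: VERB ADJ CONJ CONJ ADV ADJ CONJ ADJ ADJ CONJ.
Check: rule 1 holds; rule 2 holds; rule 3 holds; rule 4 holds; rule 5 holds.

CONJ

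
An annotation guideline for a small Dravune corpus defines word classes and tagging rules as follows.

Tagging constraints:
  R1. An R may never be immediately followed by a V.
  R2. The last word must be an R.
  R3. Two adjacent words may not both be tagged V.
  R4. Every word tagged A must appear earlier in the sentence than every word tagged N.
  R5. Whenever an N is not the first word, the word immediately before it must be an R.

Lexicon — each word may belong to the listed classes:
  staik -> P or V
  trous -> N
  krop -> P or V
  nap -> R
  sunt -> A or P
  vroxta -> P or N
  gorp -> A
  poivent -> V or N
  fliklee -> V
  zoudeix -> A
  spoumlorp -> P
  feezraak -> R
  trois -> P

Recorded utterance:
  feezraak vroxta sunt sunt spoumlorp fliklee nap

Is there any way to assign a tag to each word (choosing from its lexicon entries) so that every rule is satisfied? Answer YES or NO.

YES

Candidates per position — 1:feezraak {R}; 2:vroxta {P,N}; 3:sunt {A,P}; 4:sunt {A,P}; 5:spoumlorp {P}; 6:fliklee {V}; 7:nap {R}.
One satisfying assignment: R P A P P V R.
Rule-by-rule: rule 1 holds; rule 2 holds; rule 3 holds; rule 4 holds; rule 5 holds.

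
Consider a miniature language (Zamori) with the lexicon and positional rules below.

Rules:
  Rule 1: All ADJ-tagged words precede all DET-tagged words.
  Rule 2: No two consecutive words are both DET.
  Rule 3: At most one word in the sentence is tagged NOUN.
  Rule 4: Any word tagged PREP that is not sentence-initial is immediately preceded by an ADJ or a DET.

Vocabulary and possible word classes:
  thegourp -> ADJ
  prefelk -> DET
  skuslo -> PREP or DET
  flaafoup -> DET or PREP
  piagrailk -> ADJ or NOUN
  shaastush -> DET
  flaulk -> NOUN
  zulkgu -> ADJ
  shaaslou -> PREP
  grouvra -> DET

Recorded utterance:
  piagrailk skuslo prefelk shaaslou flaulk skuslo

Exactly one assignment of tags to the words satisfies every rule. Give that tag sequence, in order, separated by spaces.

Candidates per position — 1:piagrailk {ADJ,NOUN}; 2:skuslo {PREP,DET}; 3:prefelk {DET}; 4:shaaslou {PREP}; 5:flaulk {NOUN}; 6:skuslo {PREP,DET}.
At position 1, choosing NOUN makes rule 3 impossible to satisfy; hence ADJ.
At position 2, choosing DET makes rule 2 impossible to satisfy; hence PREP.
At position 6, choosing PREP makes rule 4 impossible to satisfy; hence DET.
The only consistent sequence is: ADJ PREP DET PREP NOUN DET.
Checking: rule 1 satisfied; rule 2 satisfied; rule 3 satisfied; rule 4 satisfied.

ADJ PREP DET PREP NOUN DET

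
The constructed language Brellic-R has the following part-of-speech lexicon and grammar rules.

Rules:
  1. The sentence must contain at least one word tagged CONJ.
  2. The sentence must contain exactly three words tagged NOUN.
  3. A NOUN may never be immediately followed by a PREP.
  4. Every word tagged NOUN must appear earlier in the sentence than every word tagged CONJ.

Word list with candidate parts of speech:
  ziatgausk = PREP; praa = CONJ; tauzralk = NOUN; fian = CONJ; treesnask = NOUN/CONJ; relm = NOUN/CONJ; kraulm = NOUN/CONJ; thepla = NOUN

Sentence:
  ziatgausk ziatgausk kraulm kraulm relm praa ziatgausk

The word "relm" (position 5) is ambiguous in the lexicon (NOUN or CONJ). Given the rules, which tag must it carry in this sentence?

NOUN

Candidates per position — 1:ziatgausk {PREP}; 2:ziatgausk {PREP}; 3:kraulm {NOUN,CONJ}; 4:kraulm {NOUN,CONJ}; 5:relm {NOUN,CONJ}; 6:praa {CONJ}; 7:ziatgausk {PREP}.
Position 3: CONJ is ruled out by rule 2; that leaves NOUN.
Position 4: CONJ is ruled out by rule 2; that leaves NOUN.
Position 5: CONJ is ruled out by rule 2; that leaves NOUN.
So the tagging must be: PREP PREP NOUN NOUN NOUN CONJ PREP.
Checking: rule 1 ok; rule 2 ok; rule 3 ok; rule 4 ok.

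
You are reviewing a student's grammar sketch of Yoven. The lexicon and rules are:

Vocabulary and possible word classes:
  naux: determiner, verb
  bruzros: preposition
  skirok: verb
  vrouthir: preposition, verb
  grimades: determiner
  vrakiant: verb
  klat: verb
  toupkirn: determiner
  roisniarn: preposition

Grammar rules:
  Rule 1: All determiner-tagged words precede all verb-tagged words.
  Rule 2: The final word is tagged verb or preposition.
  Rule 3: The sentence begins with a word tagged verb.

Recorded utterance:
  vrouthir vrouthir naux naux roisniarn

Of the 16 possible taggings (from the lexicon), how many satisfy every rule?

Candidates per position — 1:vrouthir {preposition,verb}; 2:vrouthir {preposition,verb}; 3:naux {determiner,verb}; 4:naux {determiner,verb}; 5:roisniarn {preposition}.
There are 16 candidate sequences in total.
The sequences that satisfy every rule: verb preposition verb verb preposition; verb verb verb verb preposition.
Count = 2.

2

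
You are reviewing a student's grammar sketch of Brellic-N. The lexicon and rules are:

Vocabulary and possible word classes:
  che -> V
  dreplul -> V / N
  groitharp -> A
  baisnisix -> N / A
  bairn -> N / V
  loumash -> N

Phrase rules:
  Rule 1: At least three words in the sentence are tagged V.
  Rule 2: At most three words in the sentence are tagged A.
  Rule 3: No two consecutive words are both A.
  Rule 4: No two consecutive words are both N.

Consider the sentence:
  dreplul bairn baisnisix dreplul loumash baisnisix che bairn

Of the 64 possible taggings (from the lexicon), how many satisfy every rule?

10

Candidates per position — 1:dreplul {V,N}; 2:bairn {N,V}; 3:baisnisix {N,A}; 4:dreplul {V,N}; 5:loumash {N}; 6:baisnisix {N,A}; 7:che {V}; 8:bairn {N,V}.
There are 64 candidate sequences in total.
Checking each against the rules leaves 10 sequences.
Count = 10.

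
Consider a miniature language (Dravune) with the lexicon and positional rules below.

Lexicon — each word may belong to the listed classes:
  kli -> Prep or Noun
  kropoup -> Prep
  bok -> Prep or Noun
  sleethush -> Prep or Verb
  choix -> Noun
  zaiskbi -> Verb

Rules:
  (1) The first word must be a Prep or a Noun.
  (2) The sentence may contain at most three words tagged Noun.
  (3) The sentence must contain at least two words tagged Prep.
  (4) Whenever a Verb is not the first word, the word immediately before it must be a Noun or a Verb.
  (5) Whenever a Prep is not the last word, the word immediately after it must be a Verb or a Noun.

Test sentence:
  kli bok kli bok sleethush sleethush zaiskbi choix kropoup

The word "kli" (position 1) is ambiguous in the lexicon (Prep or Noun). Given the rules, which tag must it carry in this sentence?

Candidates per position — 1:kli {Prep,Noun}; 2:bok {Prep,Noun}; 3:kli {Prep,Noun}; 4:bok {Prep,Noun}; 5:sleethush {Prep,Verb}; 6:sleethush {Prep,Verb}; 7:zaiskbi {Verb}; 8:choix {Noun}; 9:kropoup {Prep}.
If word 4 were Prep, no tagging could satisfy rule 4; so word 4 is Noun.
If word 5 were Prep, no tagging could satisfy rule 4; so word 5 is Verb.
If word 6 were Prep, no tagging could satisfy rule 4; so word 6 is Verb.
Position 1: the remaining choice is settled jointly with positions 2, 3 — only Prep at position 1 is part of a tagging that satisfies every rule.
The only consistent sequence is: Prep Noun Prep Noun Verb Verb Verb Noun Prep.
Verifying each rule — rule 1 satisfied; rule 2 satisfied; rule 3 satisfied; rule 4 satisfied; rule 5 satisfied.

Prep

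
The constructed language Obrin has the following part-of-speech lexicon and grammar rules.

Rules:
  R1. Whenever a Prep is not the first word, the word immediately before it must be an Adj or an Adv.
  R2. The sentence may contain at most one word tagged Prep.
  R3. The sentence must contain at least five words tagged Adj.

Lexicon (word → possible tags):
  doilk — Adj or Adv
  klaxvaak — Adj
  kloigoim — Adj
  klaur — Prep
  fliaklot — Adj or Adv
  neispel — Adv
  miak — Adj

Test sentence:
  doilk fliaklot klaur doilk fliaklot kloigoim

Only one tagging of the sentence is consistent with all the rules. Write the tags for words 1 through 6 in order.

Adj Adj Prep Adj Adj Adj

Candidates per position — 1:doilk {Adj,Adv}; 2:fliaklot {Adj,Adv}; 3:klaur {Prep}; 4:doilk {Adj,Adv}; 5:fliaklot {Adj,Adv}; 6:kloigoim {Adj}.
At position 1, choosing Adv makes rule 3 impossible to satisfy; hence Adj.
At position 2, choosing Adv makes rule 3 impossible to satisfy; hence Adj.
At position 4, choosing Adv makes rule 3 impossible to satisfy; hence Adj.
At position 5, choosing Adv makes rule 3 impossible to satisfy; hence Adj.
That leaves exactly one tagging: Adj Adj Prep Adj Adj Adj.
Verifying each rule — rule 1 ✓; rule 2 ✓; rule 3 ✓.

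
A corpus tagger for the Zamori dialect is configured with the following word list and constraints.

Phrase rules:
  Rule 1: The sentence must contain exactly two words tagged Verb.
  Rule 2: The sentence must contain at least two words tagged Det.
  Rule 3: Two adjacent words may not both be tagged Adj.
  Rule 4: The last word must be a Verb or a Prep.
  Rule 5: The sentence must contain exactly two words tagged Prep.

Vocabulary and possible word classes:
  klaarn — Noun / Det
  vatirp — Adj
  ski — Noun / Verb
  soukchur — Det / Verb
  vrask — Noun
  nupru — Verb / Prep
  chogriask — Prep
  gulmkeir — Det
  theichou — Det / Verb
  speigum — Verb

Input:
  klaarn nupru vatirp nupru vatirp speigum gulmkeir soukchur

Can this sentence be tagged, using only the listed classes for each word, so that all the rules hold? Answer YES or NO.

Candidates per position — 1:klaarn {Noun,Det}; 2:nupru {Verb,Prep}; 3:vatirp {Adj}; 4:nupru {Verb,Prep}; 5:vatirp {Adj}; 6:speigum {Verb}; 7:gulmkeir {Det}; 8:soukchur {Det,Verb}.
One satisfying assignment: Det Prep Adj Prep Adj Verb Det Verb.
Rule-by-rule: rule 1 ok; rule 2 ok; rule 3 ok; rule 4 ok; rule 5 ok.

YES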